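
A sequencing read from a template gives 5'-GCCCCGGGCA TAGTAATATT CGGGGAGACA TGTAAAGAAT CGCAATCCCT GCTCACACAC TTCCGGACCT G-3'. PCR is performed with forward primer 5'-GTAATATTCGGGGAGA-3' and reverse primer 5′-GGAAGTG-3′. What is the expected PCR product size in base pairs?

Forward primer GTAATATTCGGGGAGA is found on the top strand at positions 13–28.
Taking the reverse complement of GGAAGTG gives CACTTCC, found at positions 58–64 on the template; the primer anneals here to the top strand with its 3' end pointing upstream.
The product runs from position 13 to position 64, so its length is 64 − 13 + 1 = 52 bp.

52 bp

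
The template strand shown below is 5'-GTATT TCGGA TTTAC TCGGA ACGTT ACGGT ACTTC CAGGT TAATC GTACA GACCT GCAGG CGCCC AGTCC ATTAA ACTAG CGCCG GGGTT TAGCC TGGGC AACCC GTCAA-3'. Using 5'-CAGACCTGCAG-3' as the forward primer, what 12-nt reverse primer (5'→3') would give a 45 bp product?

5'-CTAAACCCCGGC-3'

The forward primer binds at positions 49–59, so a 45 bp product ends at position 49 + 45 − 1 = 93.
The reverse primer anneals to the top strand over positions 82–93, i.e. to GCCGGGGTTTAG.
Its sequence written 5'→3' is the reverse complement: CTAAACCCCGGC.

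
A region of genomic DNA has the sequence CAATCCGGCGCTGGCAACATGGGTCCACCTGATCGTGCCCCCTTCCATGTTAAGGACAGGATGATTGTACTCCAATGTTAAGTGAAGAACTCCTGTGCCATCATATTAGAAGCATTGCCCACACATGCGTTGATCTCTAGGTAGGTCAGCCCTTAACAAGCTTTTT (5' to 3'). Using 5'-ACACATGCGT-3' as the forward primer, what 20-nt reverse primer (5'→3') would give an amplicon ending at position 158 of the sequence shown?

The forward primer binds at positions 121–130; the product's 3' end on the top strand is position 158.
The reverse primer anneals to the top strand over positions 139–158, i.e. to AGGTAGGTCAGCCCTTAACA.
Its sequence written 5'→3' is the reverse complement: TGTTAAGGGCTGACCTACCT.

5'-TGTTAAGGGCTGACCTACCT-3'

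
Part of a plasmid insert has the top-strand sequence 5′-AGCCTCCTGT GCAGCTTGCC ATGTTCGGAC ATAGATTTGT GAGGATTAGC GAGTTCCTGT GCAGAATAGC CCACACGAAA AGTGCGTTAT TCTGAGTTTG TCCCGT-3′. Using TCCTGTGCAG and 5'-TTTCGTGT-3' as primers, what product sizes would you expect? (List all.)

76 bp, 26 bp

The forward primer TCCTGTGCAG matches the top strand at positions 5–14, 55–64.
The reverse primer's reverse complement is ACACGAAA, matching at positions 73–80.
Each forward site pairs with the reverse site to give a product ending at position 80: sizes 76, 26 bp.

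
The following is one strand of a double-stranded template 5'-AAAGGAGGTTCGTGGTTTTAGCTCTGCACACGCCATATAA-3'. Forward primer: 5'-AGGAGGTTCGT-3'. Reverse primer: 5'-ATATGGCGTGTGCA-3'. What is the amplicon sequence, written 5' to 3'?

5'-AGGAGGTTCGTGGTTTTAGCTCTGCACACGCCATAT-3'

Scanning the template, AGGAGGTTCGT occurs at positions 3–13; this primer anneals to the bottom strand there with its 3' end pointing downstream.
Taking the reverse complement of ATATGGCGTGTGCA gives TGCACACGCCATAT, found at positions 25–38 on the template; the primer anneals here to the top strand with its 3' end pointing upstream.
The product is the template from position 3 through 38 (36 bp).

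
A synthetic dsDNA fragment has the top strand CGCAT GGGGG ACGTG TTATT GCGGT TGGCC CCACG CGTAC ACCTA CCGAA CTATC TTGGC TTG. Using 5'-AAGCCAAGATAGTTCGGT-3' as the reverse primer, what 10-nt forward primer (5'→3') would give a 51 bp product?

5'-CGTGTTATTG-3'

The reverse primer's reverse complement ACCGAACTATCTTGGCTT matches the template at positions 45–62, so the product ends at position 62.
A 51 bp product then starts at position 62 − 51 + 1 = 12.
The forward primer is identical to the top strand there: CGTGTTATTG.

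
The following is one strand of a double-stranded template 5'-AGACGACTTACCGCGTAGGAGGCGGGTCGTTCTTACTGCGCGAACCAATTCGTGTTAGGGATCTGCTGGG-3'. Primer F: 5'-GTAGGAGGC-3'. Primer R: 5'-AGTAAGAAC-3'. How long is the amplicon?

The forward primer matches the template at positions 15–23.
Reverse complement of the reverse primer: GTTCTTACT. This occurs on the top strand at positions 29–37.
Amplicon spans positions 15–37: 23 bp.

23 bp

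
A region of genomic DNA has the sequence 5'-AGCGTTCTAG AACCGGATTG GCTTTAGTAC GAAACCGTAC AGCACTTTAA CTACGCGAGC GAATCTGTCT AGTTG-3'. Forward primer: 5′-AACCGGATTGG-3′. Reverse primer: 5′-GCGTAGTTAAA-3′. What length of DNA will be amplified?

Forward primer AACCGGATTGG is found on the top strand at positions 11–21.
The reverse primer's reverse complement is TTTAACTACGC, which matches the template at positions 46–56.
Product length = (reverse-primer end) − (forward-primer start) + 1 = 56 − 11 + 1 = 46 bp.

46 bp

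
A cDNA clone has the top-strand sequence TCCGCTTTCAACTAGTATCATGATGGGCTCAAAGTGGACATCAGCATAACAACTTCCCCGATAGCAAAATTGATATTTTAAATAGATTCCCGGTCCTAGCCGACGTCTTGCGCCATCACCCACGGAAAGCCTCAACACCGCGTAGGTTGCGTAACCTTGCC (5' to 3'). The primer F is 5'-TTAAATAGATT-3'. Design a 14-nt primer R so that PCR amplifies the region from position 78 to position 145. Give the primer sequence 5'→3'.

The product's 3' end on the top strand is position 145.
The reverse primer anneals to the top strand over positions 132–145, i.e. to TCAACACCGCGTAG.
Its sequence written 5'→3' is the reverse complement: CTACGCGGTGTTGA.

5'-CTACGCGGTGTTGA-3'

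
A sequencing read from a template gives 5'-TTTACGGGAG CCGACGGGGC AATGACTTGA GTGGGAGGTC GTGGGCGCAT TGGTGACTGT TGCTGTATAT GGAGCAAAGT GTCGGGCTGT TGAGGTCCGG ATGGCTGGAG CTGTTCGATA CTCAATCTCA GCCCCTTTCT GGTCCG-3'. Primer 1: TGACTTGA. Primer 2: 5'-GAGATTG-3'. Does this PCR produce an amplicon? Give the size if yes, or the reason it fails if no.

Primer 1 (TGACTTGA) matches the top strand at positions 23–30; it acts as a forward primer.
Primer 2's reverse complement is CAATCTC, matching the top strand at positions 123–129; it acts as a reverse primer.
The 3' ends face each other across positions 23–129, giving a 107 bp product.

Yes — a 107 bp product.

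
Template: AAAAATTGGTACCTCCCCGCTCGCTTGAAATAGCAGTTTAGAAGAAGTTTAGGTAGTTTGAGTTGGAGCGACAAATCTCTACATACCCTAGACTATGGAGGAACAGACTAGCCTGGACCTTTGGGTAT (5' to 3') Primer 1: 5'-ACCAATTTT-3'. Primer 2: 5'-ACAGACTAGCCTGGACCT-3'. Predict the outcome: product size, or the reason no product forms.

Primer 1 (ACCAATTTT) has reverse complement AAAATTGGT, which matches the top strand at positions 2–10; primer 1 anneals to the top strand there with its 3' end pointing upstream toward position 2.
Primer 2 (ACAGACTAGCCTGGACCT) matches the top strand directly at positions 103–120; it anneals to the bottom strand with its 3' end pointing downstream toward position 120.
The 3' ends diverge (primer 1 extends toward position 1, primer 2 toward position 128), so the primers never converge on a shared product.

No product — the primers' 3' ends point away from each other.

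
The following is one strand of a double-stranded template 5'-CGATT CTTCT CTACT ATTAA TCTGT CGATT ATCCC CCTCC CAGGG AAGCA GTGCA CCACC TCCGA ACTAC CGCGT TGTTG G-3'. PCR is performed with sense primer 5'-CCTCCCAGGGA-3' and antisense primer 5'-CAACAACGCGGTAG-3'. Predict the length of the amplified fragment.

Forward primer CCTCCCAGGGA is found on the top strand at positions 36–46.
The reverse primer's reverse complement is CTACCGCGTTGTTG, which matches the template at positions 67–80.
Product length = (reverse-primer end) − (forward-primer start) + 1 = 80 − 36 + 1 = 45 bp.

45 bp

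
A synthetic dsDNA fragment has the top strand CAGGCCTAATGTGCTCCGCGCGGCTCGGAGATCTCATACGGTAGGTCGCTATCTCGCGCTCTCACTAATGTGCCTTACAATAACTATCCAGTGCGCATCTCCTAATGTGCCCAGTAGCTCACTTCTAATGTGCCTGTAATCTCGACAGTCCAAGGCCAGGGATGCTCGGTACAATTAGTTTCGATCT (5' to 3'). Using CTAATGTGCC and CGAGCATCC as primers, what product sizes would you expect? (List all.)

The forward primer CTAATGTGCC matches the top strand at positions 65–74, 102–111, 125–134.
The reverse primer's reverse complement is GGATGCTCG, matching at positions 160–168.
Each forward site pairs with the reverse site to give a product ending at position 168: sizes 104, 67, 44 bp.

104 bp, 67 bp, 44 bp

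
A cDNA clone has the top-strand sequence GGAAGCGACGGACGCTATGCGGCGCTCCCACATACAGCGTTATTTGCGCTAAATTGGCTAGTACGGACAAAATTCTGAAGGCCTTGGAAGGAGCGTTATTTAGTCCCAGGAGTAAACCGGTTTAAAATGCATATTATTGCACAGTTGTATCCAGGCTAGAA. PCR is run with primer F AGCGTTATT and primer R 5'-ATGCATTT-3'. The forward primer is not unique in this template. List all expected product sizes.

The forward primer AGCGTTATT matches the top strand at positions 36–44, 92–100.
The reverse primer's reverse complement is AAATGCAT, matching at positions 125–132.
Each forward site pairs with the reverse site to give a product ending at position 132: sizes 97, 41 bp.

97 bp, 41 bp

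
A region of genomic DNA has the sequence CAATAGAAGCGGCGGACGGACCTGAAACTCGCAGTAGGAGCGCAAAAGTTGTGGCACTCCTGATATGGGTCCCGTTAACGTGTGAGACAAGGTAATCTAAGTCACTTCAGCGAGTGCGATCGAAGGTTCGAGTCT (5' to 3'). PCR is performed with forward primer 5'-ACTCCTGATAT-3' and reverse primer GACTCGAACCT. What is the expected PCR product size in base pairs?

79 bp

Scanning the template, ACTCCTGATAT occurs at positions 56–66; this primer anneals to the bottom strand there with its 3' end pointing downstream.
The reverse primer's reverse complement is AGGTTCGAGTC, which matches the template at positions 124–134.
The product runs from position 56 to position 134, so its length is 134 − 56 + 1 = 79 bp.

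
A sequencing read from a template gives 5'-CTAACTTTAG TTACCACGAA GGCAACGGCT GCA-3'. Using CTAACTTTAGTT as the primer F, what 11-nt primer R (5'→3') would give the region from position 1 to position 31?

5'-CAGCCGTTGCC-3'

The product's 3' end on the top strand is position 31.
The reverse primer anneals to the top strand over positions 21–31, i.e. to GGCAACGGCTG.
Its sequence written 5'→3' is the reverse complement: CAGCCGTTGCC.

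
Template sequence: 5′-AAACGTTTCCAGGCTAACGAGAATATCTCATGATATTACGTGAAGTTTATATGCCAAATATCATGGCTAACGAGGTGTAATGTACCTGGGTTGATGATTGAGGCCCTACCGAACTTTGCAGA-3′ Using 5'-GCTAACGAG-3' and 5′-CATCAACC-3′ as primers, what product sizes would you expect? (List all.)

The forward primer GCTAACGAG matches the top strand at positions 13–21, 66–74.
The reverse primer's reverse complement is GGTTGATG, matching at positions 89–96.
Each forward site pairs with the reverse site to give a product ending at position 96: sizes 84, 31 bp.

84 bp, 31 bp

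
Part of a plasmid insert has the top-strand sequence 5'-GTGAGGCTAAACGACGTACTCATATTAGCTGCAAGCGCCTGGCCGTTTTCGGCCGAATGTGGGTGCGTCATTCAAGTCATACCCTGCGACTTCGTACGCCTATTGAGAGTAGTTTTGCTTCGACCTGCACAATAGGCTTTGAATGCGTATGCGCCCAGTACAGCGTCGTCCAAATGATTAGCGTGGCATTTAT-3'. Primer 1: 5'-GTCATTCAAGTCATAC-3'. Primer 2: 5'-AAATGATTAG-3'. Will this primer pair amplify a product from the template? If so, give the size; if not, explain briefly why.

No product — both primers anneal to the same strand and extend in the same direction.

Primer 1 (GTCATTCAAGTCATAC) matches the top strand at positions 67–82 (3' end points downstream).
Primer 2 (AAATGATTAG) also matches the top strand directly, at positions 172–181 — its reverse complement CTAATCATTT is not present.
Both primers anneal to the bottom strand with 3' ends pointing the same way, so neither can prime synthesis back toward the other.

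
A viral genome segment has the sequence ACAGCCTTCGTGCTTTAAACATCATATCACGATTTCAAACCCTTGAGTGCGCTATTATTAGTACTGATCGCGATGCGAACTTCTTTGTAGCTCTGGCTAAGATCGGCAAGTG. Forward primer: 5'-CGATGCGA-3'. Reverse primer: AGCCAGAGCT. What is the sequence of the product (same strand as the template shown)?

5'-CGATGCGAACTTCTTTGTAGCTCTGGCT-3'

Scanning the template, CGATGCGA occurs at positions 71–78; this primer anneals to the bottom strand there with its 3' end pointing downstream.
Taking the reverse complement of AGCCAGAGCT gives AGCTCTGGCT, found at positions 89–98 on the template; the primer anneals here to the top strand with its 3' end pointing upstream.
The product is the template from position 71 through 98 (28 bp).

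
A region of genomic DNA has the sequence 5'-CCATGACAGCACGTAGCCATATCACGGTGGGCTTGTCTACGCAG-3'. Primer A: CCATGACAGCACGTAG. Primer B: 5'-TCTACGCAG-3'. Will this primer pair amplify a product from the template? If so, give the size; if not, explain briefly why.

Primer A (CCATGACAGCACGTAG) matches the top strand at positions 1–16 (3' end points downstream).
Primer B (TCTACGCAG) also matches the top strand directly, at positions 36–44 — its reverse complement CTGCGTAGA is not present.
Both primers anneal to the bottom strand with 3' ends pointing the same way, so neither can prime synthesis back toward the other.

No product — both primers anneal to the same strand and extend in the same direction.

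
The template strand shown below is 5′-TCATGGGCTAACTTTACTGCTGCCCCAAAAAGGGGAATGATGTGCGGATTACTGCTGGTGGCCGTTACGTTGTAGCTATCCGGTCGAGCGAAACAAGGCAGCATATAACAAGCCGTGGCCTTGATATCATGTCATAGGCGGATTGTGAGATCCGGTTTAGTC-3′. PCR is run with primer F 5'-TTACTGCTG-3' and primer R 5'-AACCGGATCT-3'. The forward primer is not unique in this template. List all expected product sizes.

144 bp, 109 bp

The forward primer TTACTGCTG matches the top strand at positions 14–22, 49–57.
The reverse primer's reverse complement is AGATCCGGTT, matching at positions 148–157.
Each forward site pairs with the reverse site to give a product ending at position 157: sizes 144, 109 bp.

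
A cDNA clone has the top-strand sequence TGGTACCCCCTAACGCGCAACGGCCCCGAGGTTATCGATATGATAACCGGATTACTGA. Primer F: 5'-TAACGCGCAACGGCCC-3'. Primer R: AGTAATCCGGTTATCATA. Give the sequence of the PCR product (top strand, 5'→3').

5'-TAACGCGCAACGGCCCCGAGGTTATCGATATGATAACCGGATTACT-3'

The forward primer matches the template at positions 11–26.
Reverse complement of the reverse primer: TATGATAACCGGATTACT. This occurs on the top strand at positions 39–56.
The product is the template from position 11 through 56 (46 bp).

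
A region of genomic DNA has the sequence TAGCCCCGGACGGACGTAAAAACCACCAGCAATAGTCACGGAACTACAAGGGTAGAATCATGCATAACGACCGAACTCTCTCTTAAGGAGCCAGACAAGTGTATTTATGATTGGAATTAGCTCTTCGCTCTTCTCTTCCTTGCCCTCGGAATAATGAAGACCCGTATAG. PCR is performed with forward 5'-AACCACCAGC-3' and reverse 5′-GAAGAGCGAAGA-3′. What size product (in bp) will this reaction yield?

Forward primer AACCACCAGC is found on the top strand at positions 21–30.
Reverse complement of the reverse primer: TCTTCGCTCTTC. This occurs on the top strand at positions 122–133.
The product runs from position 21 to position 133, so its length is 133 − 21 + 1 = 113 bp.

113 bp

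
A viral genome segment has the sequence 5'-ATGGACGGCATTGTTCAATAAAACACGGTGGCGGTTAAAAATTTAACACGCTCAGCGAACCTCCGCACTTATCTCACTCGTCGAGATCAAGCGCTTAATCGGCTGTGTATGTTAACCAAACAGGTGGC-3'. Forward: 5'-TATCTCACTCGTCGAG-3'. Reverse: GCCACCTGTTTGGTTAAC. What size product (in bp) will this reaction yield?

59 bp

Forward primer TATCTCACTCGTCGAG is found on the top strand at positions 70–85.
Reverse complement of the reverse primer: GTTAACCAAACAGGTGGC. This occurs on the top strand at positions 111–128.
The product runs from position 70 to position 128, so its length is 128 − 70 + 1 = 59 bp.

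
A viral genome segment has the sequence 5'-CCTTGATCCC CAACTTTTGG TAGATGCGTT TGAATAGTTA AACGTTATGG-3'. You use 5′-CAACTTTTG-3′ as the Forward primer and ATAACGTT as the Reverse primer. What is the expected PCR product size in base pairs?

38 bp

Forward primer CAACTTTTG is found on the top strand at positions 11–19.
The reverse primer's reverse complement is AACGTTAT, which matches the template at positions 41–48.
Product length = (reverse-primer end) − (forward-primer start) + 1 = 48 − 11 + 1 = 38 bp.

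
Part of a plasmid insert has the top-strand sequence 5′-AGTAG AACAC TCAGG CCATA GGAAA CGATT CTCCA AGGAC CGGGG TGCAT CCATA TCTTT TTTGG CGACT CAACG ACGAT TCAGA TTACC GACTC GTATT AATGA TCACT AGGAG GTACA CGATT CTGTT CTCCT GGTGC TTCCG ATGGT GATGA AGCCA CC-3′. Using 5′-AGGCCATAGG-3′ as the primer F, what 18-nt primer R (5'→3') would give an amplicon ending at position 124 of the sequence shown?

5'-ATCGTGTACCTCCTAGTG-3'

The forward primer binds at positions 13–22; the product's 3' end on the top strand is position 124.
The reverse primer anneals to the top strand over positions 107–124, i.e. to CACTAGGAGGTACACGAT.
Its sequence written 5'→3' is the reverse complement: ATCGTGTACCTCCTAGTG.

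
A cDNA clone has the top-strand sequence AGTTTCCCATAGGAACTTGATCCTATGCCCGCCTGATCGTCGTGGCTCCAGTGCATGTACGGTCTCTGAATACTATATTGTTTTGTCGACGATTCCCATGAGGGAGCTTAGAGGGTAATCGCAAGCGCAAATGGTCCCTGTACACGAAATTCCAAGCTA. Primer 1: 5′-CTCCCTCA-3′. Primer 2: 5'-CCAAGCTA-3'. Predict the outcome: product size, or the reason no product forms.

Primer 1 (CTCCCTCA) has reverse complement TGAGGGAG, which matches the top strand at positions 99–106; primer 1 anneals to the top strand there with its 3' end pointing upstream toward position 99.
Primer 2 (CCAAGCTA) matches the top strand directly at positions 152–159; it anneals to the bottom strand with its 3' end pointing downstream toward position 159.
The 3' ends diverge (primer 1 extends toward position 1, primer 2 toward position 159), so the primers never converge on a shared product.

No product — the primers' 3' ends point away from each other.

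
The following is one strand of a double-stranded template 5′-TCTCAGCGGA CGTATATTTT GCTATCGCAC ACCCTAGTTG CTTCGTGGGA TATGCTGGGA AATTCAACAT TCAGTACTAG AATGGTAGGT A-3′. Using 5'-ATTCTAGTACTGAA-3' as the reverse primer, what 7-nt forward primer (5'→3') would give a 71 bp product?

5'-TATATTT-3'

The reverse primer's reverse complement TTCAGTACTAGAAT matches the template at positions 70–83, so the product ends at position 83.
A 71 bp product then starts at position 83 − 71 + 1 = 13.
The forward primer is identical to the top strand there: TATATTT.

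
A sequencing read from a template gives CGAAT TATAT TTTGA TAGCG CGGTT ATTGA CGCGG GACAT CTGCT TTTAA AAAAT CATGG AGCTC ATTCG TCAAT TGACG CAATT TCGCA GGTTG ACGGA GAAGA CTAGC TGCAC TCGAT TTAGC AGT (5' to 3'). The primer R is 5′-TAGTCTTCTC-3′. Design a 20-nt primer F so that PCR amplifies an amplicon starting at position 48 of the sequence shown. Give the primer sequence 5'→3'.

The reverse primer's reverse complement GAGAAGACTA matches the template at positions 99–108; the product starts at position 48.
The forward primer is identical to the top strand over positions 48–67: TAAAAAATCATGGAGCTCAT.

5'-TAAAAAATCATGGAGCTCAT-3'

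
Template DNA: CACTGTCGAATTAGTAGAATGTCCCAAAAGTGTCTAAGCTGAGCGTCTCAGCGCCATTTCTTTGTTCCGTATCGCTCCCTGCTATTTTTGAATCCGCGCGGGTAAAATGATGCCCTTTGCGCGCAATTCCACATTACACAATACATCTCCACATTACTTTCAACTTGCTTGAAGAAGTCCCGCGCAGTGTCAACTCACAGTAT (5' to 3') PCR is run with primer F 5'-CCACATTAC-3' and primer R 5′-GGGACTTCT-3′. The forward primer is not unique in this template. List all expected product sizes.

53 bp, 33 bp

The forward primer CCACATTAC matches the top strand at positions 129–137, 149–157.
The reverse primer's reverse complement is AGAAGTCCC, matching at positions 173–181.
Each forward site pairs with the reverse site to give a product ending at position 181: sizes 53, 33 bp.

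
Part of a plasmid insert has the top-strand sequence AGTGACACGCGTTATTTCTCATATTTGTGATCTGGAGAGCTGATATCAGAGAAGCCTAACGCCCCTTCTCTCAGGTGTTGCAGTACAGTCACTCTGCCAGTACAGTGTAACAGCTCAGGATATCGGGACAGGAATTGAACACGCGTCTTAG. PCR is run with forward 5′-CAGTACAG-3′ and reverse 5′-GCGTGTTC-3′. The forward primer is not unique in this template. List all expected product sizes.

The forward primer CAGTACAG matches the top strand at positions 81–88, 98–105.
The reverse primer's reverse complement is GAACACGC, matching at positions 137–144.
Each forward site pairs with the reverse site to give a product ending at position 144: sizes 64, 47 bp.

64 bp, 47 bp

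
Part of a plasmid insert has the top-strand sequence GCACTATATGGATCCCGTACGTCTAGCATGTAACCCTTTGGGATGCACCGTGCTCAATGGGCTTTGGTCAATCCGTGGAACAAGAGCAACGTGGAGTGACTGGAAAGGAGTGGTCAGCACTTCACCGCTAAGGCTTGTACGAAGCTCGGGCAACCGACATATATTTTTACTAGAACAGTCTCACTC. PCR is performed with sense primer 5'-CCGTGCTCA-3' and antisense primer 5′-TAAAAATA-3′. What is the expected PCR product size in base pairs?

The forward primer matches the template at positions 48–56.
Taking the reverse complement of TAAAAATA gives TATTTTTA, found at positions 162–169 on the template; the primer anneals here to the top strand with its 3' end pointing upstream.
Product length = (reverse-primer end) − (forward-primer start) + 1 = 169 − 48 + 1 = 122 bp.

122 bp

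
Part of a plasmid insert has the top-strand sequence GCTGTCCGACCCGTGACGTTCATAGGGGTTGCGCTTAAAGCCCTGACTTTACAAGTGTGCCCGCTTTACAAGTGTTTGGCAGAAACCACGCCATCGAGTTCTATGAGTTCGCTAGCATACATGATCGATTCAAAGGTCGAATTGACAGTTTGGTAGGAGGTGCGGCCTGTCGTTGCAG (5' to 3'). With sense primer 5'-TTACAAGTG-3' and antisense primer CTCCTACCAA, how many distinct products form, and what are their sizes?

The forward primer TTACAAGTG matches the top strand at positions 49–57, 66–74.
The reverse primer's reverse complement is TTGGTAGGAG, matching at positions 150–159.
Each forward site pairs with the reverse site to give a product ending at position 159: sizes 111, 94 bp.

Two products: 111 bp, 94 bp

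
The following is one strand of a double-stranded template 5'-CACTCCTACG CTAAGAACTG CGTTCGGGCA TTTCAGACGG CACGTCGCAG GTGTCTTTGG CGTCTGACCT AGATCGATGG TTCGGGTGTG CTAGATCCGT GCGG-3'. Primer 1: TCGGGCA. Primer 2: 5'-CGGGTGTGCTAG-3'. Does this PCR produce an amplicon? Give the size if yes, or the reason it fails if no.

Primer 1 (TCGGGCA) matches the top strand at positions 24–30 (3' end points downstream).
Primer 2 (CGGGTGTGCTAG) also matches the top strand directly, at positions 83–94 — its reverse complement CTAGCACACCCG is not present.
Both primers anneal to the bottom strand with 3' ends pointing the same way, so neither can prime synthesis back toward the other.

No product — both primers anneal to the same strand and extend in the same direction.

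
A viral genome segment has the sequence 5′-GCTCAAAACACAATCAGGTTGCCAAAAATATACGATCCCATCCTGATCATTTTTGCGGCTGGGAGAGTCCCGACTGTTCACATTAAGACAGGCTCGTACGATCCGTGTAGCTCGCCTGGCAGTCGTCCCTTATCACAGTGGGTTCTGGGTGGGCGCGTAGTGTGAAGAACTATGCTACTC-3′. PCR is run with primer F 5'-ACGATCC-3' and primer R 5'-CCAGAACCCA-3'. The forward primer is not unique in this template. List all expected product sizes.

The forward primer ACGATCC matches the top strand at positions 32–38, 98–104.
The reverse primer's reverse complement is TGGGTTCTGG, matching at positions 139–148.
Each forward site pairs with the reverse site to give a product ending at position 148: sizes 117, 51 bp.

117 bp, 51 bp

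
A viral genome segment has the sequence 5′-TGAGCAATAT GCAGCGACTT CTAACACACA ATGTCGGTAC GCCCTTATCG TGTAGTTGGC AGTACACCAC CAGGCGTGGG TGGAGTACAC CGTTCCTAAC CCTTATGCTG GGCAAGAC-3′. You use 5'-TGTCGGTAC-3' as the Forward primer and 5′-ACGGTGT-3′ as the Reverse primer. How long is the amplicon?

62 bp

Scanning the template, TGTCGGTAC occurs at positions 32–40; this primer anneals to the bottom strand there with its 3' end pointing downstream.
Taking the reverse complement of ACGGTGT gives ACACCGT, found at positions 87–93 on the template; the primer anneals here to the top strand with its 3' end pointing upstream.
Product length = (reverse-primer end) − (forward-primer start) + 1 = 93 − 32 + 1 = 62 bp.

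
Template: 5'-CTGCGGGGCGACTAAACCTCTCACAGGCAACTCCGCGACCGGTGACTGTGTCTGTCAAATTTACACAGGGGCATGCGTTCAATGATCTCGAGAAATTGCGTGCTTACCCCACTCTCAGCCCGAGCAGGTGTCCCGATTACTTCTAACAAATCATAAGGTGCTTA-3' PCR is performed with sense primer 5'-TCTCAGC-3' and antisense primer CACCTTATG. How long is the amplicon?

The forward primer matches the template at positions 113–119.
The reverse primer's reverse complement is CATAAGGTG, which matches the template at positions 152–160.
Amplicon spans positions 113–160: 48 bp.

48 bp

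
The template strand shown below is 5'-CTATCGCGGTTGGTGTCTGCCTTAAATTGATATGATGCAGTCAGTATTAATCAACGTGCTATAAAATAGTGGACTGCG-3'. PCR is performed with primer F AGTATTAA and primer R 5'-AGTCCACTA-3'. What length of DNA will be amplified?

The forward primer matches the template at positions 43–50.
Reverse complement of the reverse primer: TAGTGGACT. This occurs on the top strand at positions 67–75.
Product length = (reverse-primer end) − (forward-primer start) + 1 = 75 − 43 + 1 = 33 bp.

33 bp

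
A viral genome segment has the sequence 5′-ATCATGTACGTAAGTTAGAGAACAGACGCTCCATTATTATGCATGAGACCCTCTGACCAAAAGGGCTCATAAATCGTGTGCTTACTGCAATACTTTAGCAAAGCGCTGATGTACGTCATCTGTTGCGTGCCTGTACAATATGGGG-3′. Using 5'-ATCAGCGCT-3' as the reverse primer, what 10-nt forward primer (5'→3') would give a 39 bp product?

The reverse primer's reverse complement AGCGCTGAT matches the template at positions 102–110, so the product ends at position 110.
A 39 bp product then starts at position 110 − 39 + 1 = 72.
The forward primer is identical to the top strand there: AATCGTGTGC.

5'-AATCGTGTGC-3'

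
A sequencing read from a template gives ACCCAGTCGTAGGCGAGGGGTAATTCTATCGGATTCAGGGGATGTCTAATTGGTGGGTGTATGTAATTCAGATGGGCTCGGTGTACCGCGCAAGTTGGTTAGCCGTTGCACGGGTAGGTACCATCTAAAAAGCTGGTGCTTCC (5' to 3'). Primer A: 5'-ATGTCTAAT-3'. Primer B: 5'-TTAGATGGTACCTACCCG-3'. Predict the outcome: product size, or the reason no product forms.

Primer A (ATGTCTAAT) matches the top strand at positions 42–50; it acts as a forward primer.
Primer B's reverse complement is CGGGTAGGTACCATCTAA, matching the top strand at positions 111–128; it acts as a reverse primer.
The 3' ends face each other across positions 42–128, giving an 87 bp product.

Yes — an 87 bp product.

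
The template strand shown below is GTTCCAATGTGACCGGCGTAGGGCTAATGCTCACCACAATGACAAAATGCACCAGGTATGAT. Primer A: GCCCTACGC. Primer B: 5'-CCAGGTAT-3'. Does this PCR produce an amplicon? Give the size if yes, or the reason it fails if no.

No product — the primers' 3' ends point away from each other.

Primer A (GCCCTACGC) has reverse complement GCGTAGGGC, which matches the top strand at positions 16–24; primer A anneals to the top strand there with its 3' end pointing upstream toward position 16.
Primer B (CCAGGTAT) matches the top strand directly at positions 52–59; it anneals to the bottom strand with its 3' end pointing downstream toward position 59.
The 3' ends diverge (primer A extends toward position 1, primer B toward position 62), so the primers never converge on a shared product.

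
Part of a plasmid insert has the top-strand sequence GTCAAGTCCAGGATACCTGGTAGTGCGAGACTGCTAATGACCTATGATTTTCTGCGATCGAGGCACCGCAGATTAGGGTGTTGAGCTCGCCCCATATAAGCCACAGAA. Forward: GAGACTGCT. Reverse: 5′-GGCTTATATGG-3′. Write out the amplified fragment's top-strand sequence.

The forward primer matches the template at positions 27–35.
Taking the reverse complement of GGCTTATATGG gives CCATATAAGCC, found at positions 92–102 on the template; the primer anneals here to the top strand with its 3' end pointing upstream.
The product is the template from position 27 through 102 (76 bp).

5'-GAGACTGCTAATGACCTATGATTTTCTGCGATCGAGGCACCGCAGATTAGGGTGTTGAGCTCGCCCCATATAAGCC-3'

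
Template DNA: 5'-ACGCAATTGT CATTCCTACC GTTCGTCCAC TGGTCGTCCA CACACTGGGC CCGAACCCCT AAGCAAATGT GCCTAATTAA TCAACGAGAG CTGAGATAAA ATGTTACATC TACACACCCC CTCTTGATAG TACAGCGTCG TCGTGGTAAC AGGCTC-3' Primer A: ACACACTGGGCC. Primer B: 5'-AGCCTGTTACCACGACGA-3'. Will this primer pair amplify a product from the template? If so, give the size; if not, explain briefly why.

Primer A (ACACACTGGGCC) matches the top strand at positions 40–51; it acts as a forward primer.
Primer B's reverse complement is TCGTCGTGGTAACAGGCT, matching the top strand at positions 138–155; it acts as a reverse primer.
The 3' ends face each other across positions 40–155, giving a 116 bp product.

Yes — a 116 bp product.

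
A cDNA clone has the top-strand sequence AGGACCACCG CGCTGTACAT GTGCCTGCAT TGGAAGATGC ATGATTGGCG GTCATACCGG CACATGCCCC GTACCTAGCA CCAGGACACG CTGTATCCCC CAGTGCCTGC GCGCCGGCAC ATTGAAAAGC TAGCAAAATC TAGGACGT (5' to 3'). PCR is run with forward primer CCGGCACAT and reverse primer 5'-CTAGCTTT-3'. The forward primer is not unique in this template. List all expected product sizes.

77 bp, 20 bp

The forward primer CCGGCACAT matches the top strand at positions 57–65, 114–122.
The reverse primer's reverse complement is AAAGCTAG, matching at positions 126–133.
Each forward site pairs with the reverse site to give a product ending at position 133: sizes 77, 20 bp.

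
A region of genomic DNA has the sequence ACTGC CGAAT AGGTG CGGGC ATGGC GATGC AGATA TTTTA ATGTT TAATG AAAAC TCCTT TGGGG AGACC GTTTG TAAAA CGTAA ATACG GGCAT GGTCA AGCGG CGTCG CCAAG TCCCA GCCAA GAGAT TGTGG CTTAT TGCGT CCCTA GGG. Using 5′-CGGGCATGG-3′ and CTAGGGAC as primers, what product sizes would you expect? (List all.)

The forward primer CGGGCATGG matches the top strand at positions 16–24, 89–97.
The reverse primer's reverse complement is GTCCCTAG, matching at positions 144–151.
Each forward site pairs with the reverse site to give a product ending at position 151: sizes 136, 63 bp.

136 bp, 63 bp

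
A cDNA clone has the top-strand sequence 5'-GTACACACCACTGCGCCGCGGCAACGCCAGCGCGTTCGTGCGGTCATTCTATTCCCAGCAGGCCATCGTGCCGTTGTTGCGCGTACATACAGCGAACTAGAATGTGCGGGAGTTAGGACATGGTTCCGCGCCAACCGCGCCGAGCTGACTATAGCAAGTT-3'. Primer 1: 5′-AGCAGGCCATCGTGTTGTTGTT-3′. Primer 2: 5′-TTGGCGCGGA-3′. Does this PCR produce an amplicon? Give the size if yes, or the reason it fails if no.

Primer 1 (AGCAGGCCATCGTGTTGTTGTT) does not match the top strand, and its reverse complement AACAACAACACGATGGCCTGCT does not match either.
With no annealing site for primer 1, no amplification occurs.

No product — primer 1 has no binding site in the template.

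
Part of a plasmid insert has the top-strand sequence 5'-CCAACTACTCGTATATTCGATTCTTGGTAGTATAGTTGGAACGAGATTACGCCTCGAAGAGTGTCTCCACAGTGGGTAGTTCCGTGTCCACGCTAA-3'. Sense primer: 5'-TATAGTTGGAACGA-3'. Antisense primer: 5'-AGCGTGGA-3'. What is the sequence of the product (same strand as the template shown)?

The forward primer matches the template at positions 31–44.
The reverse primer's reverse complement is TCCACGCT, which matches the template at positions 87–94.
The product is the template from position 31 through 94 (64 bp).

5'-TATAGTTGGAACGAGATTACGCCTCGAAGAGTGTCTCCACAGTGGGTAGTTCCGTGTCCACGCT-3'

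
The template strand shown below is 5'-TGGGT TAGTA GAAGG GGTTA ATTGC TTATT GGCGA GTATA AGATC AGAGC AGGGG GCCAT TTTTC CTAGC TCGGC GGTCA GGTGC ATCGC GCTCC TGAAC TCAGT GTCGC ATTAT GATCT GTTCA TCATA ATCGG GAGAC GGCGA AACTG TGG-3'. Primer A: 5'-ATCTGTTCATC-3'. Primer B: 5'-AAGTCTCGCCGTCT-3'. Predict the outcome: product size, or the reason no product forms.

No product — primer B has no binding site in the template.

Primer B (AAGTCTCGCCGTCT) does not match the top strand, and its reverse complement AGACGGCGAGACTT does not match either.
With no annealing site for primer B, no amplification occurs.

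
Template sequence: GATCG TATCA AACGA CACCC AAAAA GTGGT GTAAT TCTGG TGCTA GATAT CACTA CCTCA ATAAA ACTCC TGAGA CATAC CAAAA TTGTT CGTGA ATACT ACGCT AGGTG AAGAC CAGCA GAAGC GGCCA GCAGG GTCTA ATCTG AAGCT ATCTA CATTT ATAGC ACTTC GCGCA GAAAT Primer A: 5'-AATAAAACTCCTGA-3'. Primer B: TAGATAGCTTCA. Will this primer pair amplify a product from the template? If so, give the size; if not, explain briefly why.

Primer A (AATAAAACTCCTGA) matches the top strand at positions 60–73; it acts as a forward primer.
Primer B's reverse complement is TGAAGCTATCTA, matching the top strand at positions 144–155; it acts as a reverse primer.
The 3' ends face each other across positions 60–155, giving a 96 bp product.

Yes — a 96 bp product.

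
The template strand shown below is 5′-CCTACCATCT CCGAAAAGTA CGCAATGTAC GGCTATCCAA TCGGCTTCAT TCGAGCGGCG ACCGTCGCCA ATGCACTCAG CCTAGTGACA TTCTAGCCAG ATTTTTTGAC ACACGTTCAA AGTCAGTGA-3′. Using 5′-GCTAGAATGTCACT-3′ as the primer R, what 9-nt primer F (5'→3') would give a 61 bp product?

The reverse primer's reverse complement AGTGACATTCTAGC matches the template at positions 84–97, so the product ends at position 97.
A 61 bp product then starts at position 97 − 61 + 1 = 37.
The forward primer is identical to the top strand there: CCAATCGGC.

5'-CCAATCGGC-3'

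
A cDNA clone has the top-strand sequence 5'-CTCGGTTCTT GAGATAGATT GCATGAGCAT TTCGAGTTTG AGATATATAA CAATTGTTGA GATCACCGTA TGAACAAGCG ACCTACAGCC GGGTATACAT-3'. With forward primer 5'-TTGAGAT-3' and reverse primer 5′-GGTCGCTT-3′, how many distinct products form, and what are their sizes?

The forward primer TTGAGAT matches the top strand at positions 9–15, 38–44, 57–63.
The reverse primer's reverse complement is AAGCGACC, matching at positions 76–83.
Each forward site pairs with the reverse site to give a product ending at position 83: sizes 75, 46, 27 bp.

Three products: 75 bp, 46 bp, 27 bp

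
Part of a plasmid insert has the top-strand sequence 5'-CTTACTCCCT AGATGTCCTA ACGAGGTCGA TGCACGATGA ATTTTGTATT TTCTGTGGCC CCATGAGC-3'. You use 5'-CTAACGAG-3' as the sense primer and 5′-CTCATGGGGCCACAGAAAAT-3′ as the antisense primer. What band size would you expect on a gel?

The forward primer matches the template at positions 18–25.
Reverse complement of the reverse primer: ATTTTCTGTGGCCCCATGAG. This occurs on the top strand at positions 48–67.
The product runs from position 18 to position 67, so its length is 67 − 18 + 1 = 50 bp.

50 bp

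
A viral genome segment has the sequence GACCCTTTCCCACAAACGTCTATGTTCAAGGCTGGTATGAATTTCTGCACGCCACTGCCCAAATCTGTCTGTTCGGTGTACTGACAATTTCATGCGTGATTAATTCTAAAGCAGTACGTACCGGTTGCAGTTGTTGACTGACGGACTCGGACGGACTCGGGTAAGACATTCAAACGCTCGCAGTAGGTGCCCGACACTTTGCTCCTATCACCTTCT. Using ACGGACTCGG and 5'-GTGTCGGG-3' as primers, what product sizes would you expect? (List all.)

57 bp, 47 bp

The forward primer ACGGACTCGG matches the top strand at positions 141–150, 151–160.
The reverse primer's reverse complement is CCCGACAC, matching at positions 190–197.
Each forward site pairs with the reverse site to give a product ending at position 197: sizes 57, 47 bp.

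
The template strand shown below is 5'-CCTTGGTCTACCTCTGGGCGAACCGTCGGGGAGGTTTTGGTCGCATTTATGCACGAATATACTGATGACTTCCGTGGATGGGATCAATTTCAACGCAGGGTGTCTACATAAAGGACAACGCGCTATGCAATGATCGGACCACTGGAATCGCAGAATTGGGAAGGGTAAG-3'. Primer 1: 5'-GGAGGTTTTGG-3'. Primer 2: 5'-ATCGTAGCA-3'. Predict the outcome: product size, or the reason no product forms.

Primer 2 (ATCGTAGCA) does not match the top strand, and its reverse complement TGCTACGAT does not match either.
With no annealing site for primer 2, no amplification occurs.

No product — primer 2 has no binding site in the template.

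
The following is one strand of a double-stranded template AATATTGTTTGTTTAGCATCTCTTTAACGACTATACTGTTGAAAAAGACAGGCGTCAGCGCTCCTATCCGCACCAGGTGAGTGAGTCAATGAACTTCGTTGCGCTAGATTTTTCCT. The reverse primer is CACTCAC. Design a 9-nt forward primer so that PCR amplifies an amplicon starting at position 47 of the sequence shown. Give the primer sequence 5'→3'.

The reverse primer's reverse complement GTGAGTG matches the template at positions 77–83; the product starts at position 47.
The forward primer is identical to the top strand over positions 47–55: GACAGGCGT.

5'-GACAGGCGT-3'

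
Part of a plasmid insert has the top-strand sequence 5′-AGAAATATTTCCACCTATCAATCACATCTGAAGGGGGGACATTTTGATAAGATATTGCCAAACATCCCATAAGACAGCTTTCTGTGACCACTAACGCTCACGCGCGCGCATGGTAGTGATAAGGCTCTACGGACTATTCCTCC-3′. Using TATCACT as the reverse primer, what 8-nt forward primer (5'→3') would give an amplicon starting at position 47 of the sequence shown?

5'-ATAAGATA-3'

The reverse primer's reverse complement AGTGATA matches the template at positions 115–121; the product starts at position 47.
The forward primer is identical to the top strand over positions 47–54: ATAAGATA.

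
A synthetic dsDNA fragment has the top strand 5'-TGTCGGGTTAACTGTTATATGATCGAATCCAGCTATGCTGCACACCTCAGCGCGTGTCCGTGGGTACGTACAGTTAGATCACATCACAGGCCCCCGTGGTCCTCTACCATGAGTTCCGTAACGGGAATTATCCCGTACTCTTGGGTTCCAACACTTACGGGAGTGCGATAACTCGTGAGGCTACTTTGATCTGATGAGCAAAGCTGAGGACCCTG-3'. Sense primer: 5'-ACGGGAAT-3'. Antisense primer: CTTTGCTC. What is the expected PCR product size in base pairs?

The forward primer matches the template at positions 121–128.
Taking the reverse complement of CTTTGCTC gives GAGCAAAG, found at positions 196–203 on the template; the primer anneals here to the top strand with its 3' end pointing upstream.
Amplicon spans positions 121–203: 83 bp.

83 bp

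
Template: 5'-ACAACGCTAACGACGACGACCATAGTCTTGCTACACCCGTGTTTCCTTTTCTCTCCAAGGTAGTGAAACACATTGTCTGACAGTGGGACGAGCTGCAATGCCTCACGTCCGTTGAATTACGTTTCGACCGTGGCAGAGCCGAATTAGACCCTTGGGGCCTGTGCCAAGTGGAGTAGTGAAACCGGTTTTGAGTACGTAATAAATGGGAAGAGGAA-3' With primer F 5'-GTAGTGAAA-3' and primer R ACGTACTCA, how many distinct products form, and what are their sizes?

Two products: 138 bp, 25 bp

The forward primer GTAGTGAAA matches the top strand at positions 60–68, 173–181.
The reverse primer's reverse complement is TGAGTACGT, matching at positions 189–197.
Each forward site pairs with the reverse site to give a product ending at position 197: sizes 138, 25 bp.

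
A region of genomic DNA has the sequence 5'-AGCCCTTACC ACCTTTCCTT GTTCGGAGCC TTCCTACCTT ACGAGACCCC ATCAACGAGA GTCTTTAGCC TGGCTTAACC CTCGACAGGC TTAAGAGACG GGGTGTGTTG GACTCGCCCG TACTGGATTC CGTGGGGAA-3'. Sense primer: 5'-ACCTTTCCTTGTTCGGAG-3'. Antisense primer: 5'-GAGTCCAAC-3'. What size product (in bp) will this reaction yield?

105 bp

Forward primer ACCTTTCCTTGTTCGGAG is found on the top strand at positions 11–28.
The reverse primer's reverse complement is GTTGGACTC, which matches the template at positions 107–115.
The product runs from position 11 to position 115, so its length is 115 − 11 + 1 = 105 bp.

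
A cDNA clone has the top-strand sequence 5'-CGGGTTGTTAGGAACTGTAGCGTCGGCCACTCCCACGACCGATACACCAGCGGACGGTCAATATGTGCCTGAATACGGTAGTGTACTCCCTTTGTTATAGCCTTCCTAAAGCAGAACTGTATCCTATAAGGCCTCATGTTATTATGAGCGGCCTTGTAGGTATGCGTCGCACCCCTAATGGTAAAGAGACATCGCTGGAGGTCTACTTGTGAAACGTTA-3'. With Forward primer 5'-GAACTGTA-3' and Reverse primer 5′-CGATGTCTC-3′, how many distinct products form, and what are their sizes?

Two products: 183 bp, 81 bp

The forward primer GAACTGTA matches the top strand at positions 12–19, 114–121.
The reverse primer's reverse complement is GAGACATCG, matching at positions 186–194.
Each forward site pairs with the reverse site to give a product ending at position 194: sizes 183, 81 bp.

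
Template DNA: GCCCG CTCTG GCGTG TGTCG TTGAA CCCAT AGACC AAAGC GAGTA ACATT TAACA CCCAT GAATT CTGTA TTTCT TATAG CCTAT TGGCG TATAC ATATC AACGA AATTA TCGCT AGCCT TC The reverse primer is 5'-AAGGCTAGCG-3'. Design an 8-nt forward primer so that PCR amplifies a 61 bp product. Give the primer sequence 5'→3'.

5'-GAATTCTG-3'

The reverse primer's reverse complement CGCTAGCCTT matches the template at positions 112–121, so the product ends at position 121.
A 61 bp product then starts at position 121 − 61 + 1 = 61.
The forward primer is identical to the top strand there: GAATTCTG.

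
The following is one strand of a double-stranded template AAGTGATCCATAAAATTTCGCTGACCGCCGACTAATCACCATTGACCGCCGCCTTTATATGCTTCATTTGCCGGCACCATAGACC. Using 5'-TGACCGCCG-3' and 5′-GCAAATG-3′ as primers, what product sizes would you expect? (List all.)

50 bp, 29 bp

The forward primer TGACCGCCG matches the top strand at positions 22–30, 43–51.
The reverse primer's reverse complement is CATTTGC, matching at positions 65–71.
Each forward site pairs with the reverse site to give a product ending at position 71: sizes 50, 29 bp.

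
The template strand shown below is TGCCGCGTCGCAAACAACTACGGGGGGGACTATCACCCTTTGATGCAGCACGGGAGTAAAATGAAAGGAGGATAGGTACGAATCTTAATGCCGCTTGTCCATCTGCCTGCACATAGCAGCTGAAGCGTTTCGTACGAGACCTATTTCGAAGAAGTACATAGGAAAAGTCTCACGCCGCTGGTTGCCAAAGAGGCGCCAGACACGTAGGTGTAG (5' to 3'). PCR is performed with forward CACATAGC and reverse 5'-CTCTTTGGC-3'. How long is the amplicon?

83 bp

The forward primer matches the template at positions 110–117.
Taking the reverse complement of CTCTTTGGC gives GCCAAAGAG, found at positions 184–192 on the template; the primer anneals here to the top strand with its 3' end pointing upstream.
Amplicon spans positions 110–192: 83 bp.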